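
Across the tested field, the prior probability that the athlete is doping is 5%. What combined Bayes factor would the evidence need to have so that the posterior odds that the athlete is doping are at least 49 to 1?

931

Prior odds = 0.05/0.95 = 1/19.
Target odds = 49.
Required Bayes factor = 49 ÷ (1/19) = 931.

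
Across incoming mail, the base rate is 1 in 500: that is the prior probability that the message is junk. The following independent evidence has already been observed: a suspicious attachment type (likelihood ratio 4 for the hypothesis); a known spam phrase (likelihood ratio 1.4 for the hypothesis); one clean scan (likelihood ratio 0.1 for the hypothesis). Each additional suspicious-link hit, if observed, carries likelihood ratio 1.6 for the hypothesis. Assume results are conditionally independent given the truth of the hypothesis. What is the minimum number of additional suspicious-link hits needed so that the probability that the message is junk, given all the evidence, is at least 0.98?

Prior odds = 0.002/0.998 = 1/499.
Combined Bayes factor of the evidence already in hand = 4 × 1.4 × 0.1 = 0.56.
Odds after that evidence = (1/499) × 0.56 = 14/12475.
Target odds = 0.98/0.02 = 49.
Need 1.6ⁿ ≥ 49 ÷ (14/12475) = 43662.5.
1.6²² ≈30948.5 falls short of 43662.5 but 1.6²³ ≈49517.6 reaches it, so n = 23.

23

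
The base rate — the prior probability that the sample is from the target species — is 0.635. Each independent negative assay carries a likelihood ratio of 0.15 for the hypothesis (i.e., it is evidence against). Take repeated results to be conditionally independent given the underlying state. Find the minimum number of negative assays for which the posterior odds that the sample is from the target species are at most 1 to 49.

Prior odds = 0.635/0.365 = 127/73.
Likelihood ratio per negative assay = 0.15.
Target odds = 1/49.
Require 0.15ⁿ ≤ 1/49 ÷ (127/73) = 73/6223.
0.15² = 0.0225 is still above 73/6223 but 0.15³ = 0.003375 is at or below it, so n = 3.

3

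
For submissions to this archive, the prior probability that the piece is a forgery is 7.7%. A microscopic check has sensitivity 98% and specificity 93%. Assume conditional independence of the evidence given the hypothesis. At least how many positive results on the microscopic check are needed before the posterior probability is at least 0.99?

3

Prior odds: 0.077 ÷ 0.923 = 77/923.
False-positive rate = 1 − 0.93 = 0.07; likelihood ratio of a positive = 0.98/0.07 = 14.
Target odds: 0.99 ÷ 0.01 = 99.
Require 14ⁿ ≥ 99 ÷ (77/923) = 8307/7.
14² = 196 falls short of 8307/7 but 14³ = 2744 reaches it, so n = 3.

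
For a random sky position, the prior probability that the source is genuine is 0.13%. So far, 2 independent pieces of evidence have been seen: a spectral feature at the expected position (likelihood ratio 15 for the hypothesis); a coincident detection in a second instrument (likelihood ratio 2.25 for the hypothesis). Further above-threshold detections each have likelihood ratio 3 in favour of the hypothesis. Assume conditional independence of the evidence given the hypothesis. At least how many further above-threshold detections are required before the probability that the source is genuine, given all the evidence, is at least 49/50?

7

Prior odds = 0.0013/0.9987 = 13/9987.
Combined Bayes factor of the evidence already in hand = 15 × 2.25 = 33.75.
Odds after that evidence = (13/9987) × 33.75 = 585/13316.
Target odds = 0.98/0.02 = 49.
Need 3ⁿ ≥ 49 ÷ (585/13316) = 652484/585.
3⁶ = 729 falls short of 652484/585 but 3⁷ = 2187 reaches it, so n = 7.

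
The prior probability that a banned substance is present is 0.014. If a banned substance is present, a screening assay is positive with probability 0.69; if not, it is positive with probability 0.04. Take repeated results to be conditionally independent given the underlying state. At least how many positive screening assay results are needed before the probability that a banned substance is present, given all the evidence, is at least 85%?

3

Prior odds: 0.014 ÷ 0.986 = 7/493.
Likelihood ratio of a positive = 0.69/0.04 = 17.25.
Target posterior odds = 0.85/0.15 = 17/3.
Require 17.25ⁿ ≥ 17/3 ÷ (7/493) = 8381/21.
17.25² = 297.5625 falls short of 8381/21 but 17.25³ = 5132.953125 reaches it, so n = 3.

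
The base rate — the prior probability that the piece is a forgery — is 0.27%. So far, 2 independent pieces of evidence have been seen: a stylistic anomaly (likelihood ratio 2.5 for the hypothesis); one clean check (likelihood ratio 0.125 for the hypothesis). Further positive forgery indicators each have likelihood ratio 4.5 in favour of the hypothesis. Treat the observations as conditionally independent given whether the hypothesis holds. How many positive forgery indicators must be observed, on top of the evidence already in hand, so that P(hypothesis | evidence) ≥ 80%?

6

Prior odds = 0.0027/0.9973 = 27/9973.
Combined Bayes factor of the evidence already in hand = 2.5 × 0.125 = 0.3125.
Odds after that evidence = (27/9973) × 0.3125 = 135/159568.
Target odds = 0.8/0.2 = 4.
Need 4.5ⁿ ≥ 4 ÷ (135/159568) = 638272/135.
4.5⁵ = 1845.28125 falls short of 638272/135 but 4.5⁶ = 8303.765625 reaches it, so n = 6.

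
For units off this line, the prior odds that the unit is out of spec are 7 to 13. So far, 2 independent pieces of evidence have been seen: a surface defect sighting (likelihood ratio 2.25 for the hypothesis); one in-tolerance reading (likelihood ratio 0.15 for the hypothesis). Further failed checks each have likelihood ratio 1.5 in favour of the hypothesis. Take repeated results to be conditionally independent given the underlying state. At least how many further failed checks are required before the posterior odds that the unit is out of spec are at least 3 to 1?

Prior odds = 7/13.
Combined Bayes factor of the evidence already in hand = 2.25 × 0.15 = 0.3375.
Odds after that evidence = (7/13) × 0.3375 = 189/1040.
Target odds = 3.
Need 1.5ⁿ ≥ 3 ÷ (189/1040) = 1040/63.
1.5⁶ = 11.390625 falls short of 1040/63 but 1.5⁷ = 17.0859375 reaches it, so n = 7.

7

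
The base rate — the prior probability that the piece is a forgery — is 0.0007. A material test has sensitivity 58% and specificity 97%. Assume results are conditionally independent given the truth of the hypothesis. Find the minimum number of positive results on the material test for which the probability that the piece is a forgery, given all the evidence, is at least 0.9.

Prior odds = 0.0007/0.9993 = 7/9993.
False-positive rate = 1 − 0.97 = 0.03; likelihood ratio of a positive = 0.58/0.03 = 58/3.
Target odds: 0.9 ÷ 0.1 = 9.
Need (7/9993) × (58/3)ⁿ ≥ 9, i.e. (58/3)ⁿ ≥ 89937/7.
(58/3)³ = 195112/27 falls short of 89937/7 but (58/3)⁴ = 11316496/81 reaches it, so n = 4.

4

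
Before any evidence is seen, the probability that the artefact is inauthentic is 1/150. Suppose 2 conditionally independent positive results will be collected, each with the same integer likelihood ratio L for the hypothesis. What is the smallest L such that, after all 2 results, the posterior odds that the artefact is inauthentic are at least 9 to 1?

37

Prior odds = (1/150)/(149/150) = 1/149.
Target odds = 9.
Need L² ≥ 9 ÷ (1/149) = 1341.
36² = 1296 < 1341 ≤ 1369 = 37², so L = 37.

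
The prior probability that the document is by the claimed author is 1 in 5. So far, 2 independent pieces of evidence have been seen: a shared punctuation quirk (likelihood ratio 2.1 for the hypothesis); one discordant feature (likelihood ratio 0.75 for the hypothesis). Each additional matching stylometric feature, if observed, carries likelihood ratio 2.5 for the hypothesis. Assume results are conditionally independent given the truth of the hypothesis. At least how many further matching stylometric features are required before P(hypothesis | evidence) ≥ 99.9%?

Prior odds = 0.2/0.8 = 0.25.
Combined Bayes factor of the evidence already in hand = 2.1 × 0.75 = 1.575.
Odds after that evidence = 0.25 × 1.575 = 0.39375.
Target odds = 0.999/0.001 = 999.
Need 2.5ⁿ ≥ 999 ÷ 0.39375 = 17760/7.
2.5⁸ = 390625/256 falls short of 17760/7 but 2.5⁹ = 1953125/512 reaches it, so n = 9.

9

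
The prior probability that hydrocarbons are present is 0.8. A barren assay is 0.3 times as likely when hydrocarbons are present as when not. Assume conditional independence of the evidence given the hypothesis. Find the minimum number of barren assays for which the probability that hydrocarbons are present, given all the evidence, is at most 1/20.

4

Prior odds = 0.8/0.2 = 4.
Likelihood ratio per barren assay = 0.3.
Target posterior odds = 0.05/0.95 = 1/19.
Require 0.3ⁿ ≤ 1/19 ÷ 4 = 1/76.
0.3³ = 0.027 is still above 1/76 but 0.3⁴ = 0.0081 is at or below it, so n = 4.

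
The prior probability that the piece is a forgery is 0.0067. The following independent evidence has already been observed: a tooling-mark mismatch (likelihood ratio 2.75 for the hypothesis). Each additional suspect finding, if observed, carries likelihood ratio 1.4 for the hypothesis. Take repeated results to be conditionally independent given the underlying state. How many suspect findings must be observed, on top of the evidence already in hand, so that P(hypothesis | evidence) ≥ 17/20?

18

Prior odds = 0.0067/0.9933 = 67/9933.
Bayes factor of the evidence already in hand = 2.75.
Odds after that evidence = (67/9933) × 2.75 = 67/3612.
Target odds = 0.85/0.15 = 17/3.
Need 1.4ⁿ ≥ 17/3 ÷ (67/3612) = 20468/67.
1.4¹⁷ ≈304.913 falls short of 20468/67 but 1.4¹⁸ ≈426.879 reaches it, so n = 18.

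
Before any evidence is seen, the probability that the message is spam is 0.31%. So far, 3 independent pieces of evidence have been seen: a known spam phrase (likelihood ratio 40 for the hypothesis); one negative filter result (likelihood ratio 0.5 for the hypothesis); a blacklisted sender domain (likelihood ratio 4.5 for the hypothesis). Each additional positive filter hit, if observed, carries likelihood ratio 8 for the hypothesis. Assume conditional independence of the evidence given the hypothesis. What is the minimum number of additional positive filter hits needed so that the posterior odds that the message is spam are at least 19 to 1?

Prior odds = 0.0031/0.9969 = 31/9969.
Combined Bayes factor of the evidence already in hand = 40 × 0.5 × 4.5 = 90.
Odds after that evidence = (31/9969) × 90 = 930/3323.
Target odds = 19.
Need 8ⁿ ≥ 19 ÷ (930/3323) = 63137/930.
8² = 64 falls short of 63137/930 but 8³ = 512 reaches it, so n = 3.

3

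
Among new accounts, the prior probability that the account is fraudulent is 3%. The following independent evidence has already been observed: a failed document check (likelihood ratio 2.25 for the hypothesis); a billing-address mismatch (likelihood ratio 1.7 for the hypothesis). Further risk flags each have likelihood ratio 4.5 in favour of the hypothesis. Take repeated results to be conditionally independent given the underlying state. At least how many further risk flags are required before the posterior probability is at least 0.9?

3

Prior odds = 0.03/0.97 = 3/97.
Combined Bayes factor of the evidence already in hand = 2.25 × 1.7 = 3.825.
Odds after that evidence = (3/97) × 3.825 = 459/3880.
Target odds = 0.9/0.1 = 9.
Need 4.5ⁿ ≥ 9 ÷ (459/3880) = 3880/51.
4.5² = 20.25 falls short of 3880/51 but 4.5³ = 91.125 reaches it, so n = 3.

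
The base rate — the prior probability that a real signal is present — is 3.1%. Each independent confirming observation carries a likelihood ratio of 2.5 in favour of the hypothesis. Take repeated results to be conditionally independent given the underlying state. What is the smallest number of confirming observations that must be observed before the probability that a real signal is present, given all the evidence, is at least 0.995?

Prior odds: 0.031 ÷ 0.969 = 31/969.
Likelihood ratio per confirming observation = 2.5.
Target posterior odds = 0.995/0.005 = 199.
Require 2.5ⁿ ≥ 199 ÷ (31/969) = 192831/31.
2.5⁹ = 1953125/512 falls short of 192831/31 but 2.5¹⁰ = 9765625/1024 reaches it, so n = 10.

10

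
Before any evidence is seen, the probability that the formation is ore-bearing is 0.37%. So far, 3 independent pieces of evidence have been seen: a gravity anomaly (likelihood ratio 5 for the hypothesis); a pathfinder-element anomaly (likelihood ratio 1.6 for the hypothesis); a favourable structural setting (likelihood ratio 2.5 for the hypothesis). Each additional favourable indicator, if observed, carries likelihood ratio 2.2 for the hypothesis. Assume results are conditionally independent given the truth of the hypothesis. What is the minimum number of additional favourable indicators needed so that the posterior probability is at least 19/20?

8

Prior odds = 0.0037/0.9963 = 37/9963.
Combined Bayes factor of the evidence already in hand = 5 × 1.6 × 2.5 = 20.
Odds after that evidence = (37/9963) × 20 = 740/9963.
Target odds = 0.95/0.05 = 19.
Need 2.2ⁿ ≥ 19 ÷ (740/9963) = 189297/740.
2.2⁷ = 19487171/78125 falls short of 189297/740 but 2.2⁸ = 214358881/390625 reaches it, so n = 8.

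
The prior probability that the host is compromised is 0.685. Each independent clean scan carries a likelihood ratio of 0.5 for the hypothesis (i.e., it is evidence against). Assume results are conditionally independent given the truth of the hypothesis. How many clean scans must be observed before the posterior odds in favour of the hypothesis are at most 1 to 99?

Prior odds: 0.685 ÷ 0.315 = 137/63.
Likelihood ratio per clean scan = 0.5.
Target odds = 1/99.
Require 0.5ⁿ ≤ 1/99 ÷ (137/63) = 7/1507.
0.5⁷ = 0.0078125 is still above 7/1507 but 0.5⁸ = 0.00390625 is at or below it, so n = 8.

8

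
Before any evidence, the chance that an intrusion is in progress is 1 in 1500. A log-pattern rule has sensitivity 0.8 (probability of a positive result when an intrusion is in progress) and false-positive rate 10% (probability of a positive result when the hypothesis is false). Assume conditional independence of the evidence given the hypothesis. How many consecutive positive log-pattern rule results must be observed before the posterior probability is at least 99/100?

Prior odds: (1/1500) ÷ (1499/1500) = 1/1499.
Likelihood ratio of a positive result = 0.8/0.1 = 8.
Target posterior odds = 0.99/0.01 = 99.
Need (1/1499) × 8ⁿ ≥ 99, i.e. 8ⁿ ≥ 148401.
8⁵ = 32768 falls short of 148401 but 8⁶ = 262144 reaches it, so n = 6.

6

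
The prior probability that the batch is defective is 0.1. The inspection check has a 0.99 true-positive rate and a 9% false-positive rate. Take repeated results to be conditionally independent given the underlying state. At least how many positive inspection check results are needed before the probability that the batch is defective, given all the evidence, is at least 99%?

3

Prior odds = 0.1/0.9 = 1/9.
Likelihood ratio of a positive result = 0.99/0.09 = 11.
Target posterior odds = 0.99/0.01 = 99.
Require 11ⁿ ≥ 99 ÷ (1/9) = 891.
11² = 121 falls short of 891 but 11³ = 1331 reaches it, so n = 3.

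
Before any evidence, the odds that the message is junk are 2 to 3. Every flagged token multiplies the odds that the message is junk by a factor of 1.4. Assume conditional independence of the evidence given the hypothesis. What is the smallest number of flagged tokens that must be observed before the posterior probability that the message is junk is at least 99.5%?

17

Prior odds = 2/3.
Likelihood ratio per flagged token = 1.4.
Target odds: 0.995 ÷ 0.005 = 199.
Need (2/3) × 1.4ⁿ ≥ 199, i.e. 1.4ⁿ ≥ 298.5.
1.4¹⁶ ≈217.795 falls short of 298.5 but 1.4¹⁷ ≈304.913 reaches it, so n = 17.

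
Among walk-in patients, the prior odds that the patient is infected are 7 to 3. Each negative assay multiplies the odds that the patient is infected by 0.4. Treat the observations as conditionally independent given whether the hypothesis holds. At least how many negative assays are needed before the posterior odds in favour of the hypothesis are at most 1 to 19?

5

Prior odds = 7/3.
Likelihood ratio per negative assay = 0.4.
Target odds = 1/19.
Need (7/3) × 0.4ⁿ ≤ 1/19, i.e. 0.4ⁿ ≤ 3/133.
0.4⁴ = 0.0256 is still above 3/133 but 0.4⁵ = 0.01024 is at or below it, so n = 5.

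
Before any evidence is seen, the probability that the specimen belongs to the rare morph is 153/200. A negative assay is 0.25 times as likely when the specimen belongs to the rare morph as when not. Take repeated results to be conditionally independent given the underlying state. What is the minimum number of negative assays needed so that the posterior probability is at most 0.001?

Prior odds = 0.765/0.235 = 153/47.
Likelihood ratio per negative assay = 0.25.
Target odds: 0.001 ÷ 0.999 = 1/999.
Require 0.25ⁿ ≤ 1/999 ÷ (153/47) = 47/152847.
0.25⁵ = 1/1024 is still above 47/152847 but 0.25⁶ = 1/4096 is at or below it, so n = 6.

6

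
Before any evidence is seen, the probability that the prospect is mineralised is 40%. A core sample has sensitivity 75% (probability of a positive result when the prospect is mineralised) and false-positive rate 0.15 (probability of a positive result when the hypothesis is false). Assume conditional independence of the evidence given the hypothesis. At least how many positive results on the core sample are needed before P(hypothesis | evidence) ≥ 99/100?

4

Prior odds = 0.4/0.6 = 2/3.
Likelihood ratio of a positive result = 0.75/0.15 = 5.
Target posterior odds = 0.99/0.01 = 99.
Need (2/3) × 5ⁿ ≥ 99, i.e. 5ⁿ ≥ 148.5.
5³ = 125 falls short of 148.5 but 5⁴ = 625 reaches it, so n = 4.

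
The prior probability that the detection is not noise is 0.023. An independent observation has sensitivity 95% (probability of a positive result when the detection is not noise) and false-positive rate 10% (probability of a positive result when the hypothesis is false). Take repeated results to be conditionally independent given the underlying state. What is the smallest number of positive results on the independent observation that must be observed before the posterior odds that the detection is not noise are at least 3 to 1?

Prior odds: 0.023 ÷ 0.977 = 23/977.
Likelihood ratio of a positive result = 0.95/0.1 = 9.5.
Target odds = 3.
Need (23/977) × 9.5ⁿ ≥ 3, i.e. 9.5ⁿ ≥ 2931/23.
9.5² = 90.25 falls short of 2931/23 but 9.5³ = 857.375 reaches it, so n = 3.

3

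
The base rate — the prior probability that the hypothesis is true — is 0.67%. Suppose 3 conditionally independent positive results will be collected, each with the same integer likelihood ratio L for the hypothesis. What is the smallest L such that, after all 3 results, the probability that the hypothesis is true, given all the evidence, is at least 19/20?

15

Prior odds = 0.0067/0.9933 = 67/9933.
Target odds = 0.95/0.05 = 19.
Need L³ ≥ 19 ÷ (67/9933) = 188727/67.
14³ = 2744 < 188727/67 ≤ 3375 = 15³, so L = 15.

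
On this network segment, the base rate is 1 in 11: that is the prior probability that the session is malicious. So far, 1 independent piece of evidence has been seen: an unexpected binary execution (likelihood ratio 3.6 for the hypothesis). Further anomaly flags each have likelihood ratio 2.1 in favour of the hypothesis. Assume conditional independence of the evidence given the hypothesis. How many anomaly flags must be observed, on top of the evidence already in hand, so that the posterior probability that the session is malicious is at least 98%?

7

Prior odds = (1/11)/(10/11) = 0.1.
Bayes factor of the evidence already in hand = 3.6.
Odds after that evidence = 0.1 × 3.6 = 0.36.
Target odds = 0.98/0.02 = 49.
Need 2.1ⁿ ≥ 49 ÷ 0.36 = 1225/9.
2.1⁶ = 85766121/1000000 falls short of 1225/9 but 2.1⁷ ≈180.109 reaches it, so n = 7.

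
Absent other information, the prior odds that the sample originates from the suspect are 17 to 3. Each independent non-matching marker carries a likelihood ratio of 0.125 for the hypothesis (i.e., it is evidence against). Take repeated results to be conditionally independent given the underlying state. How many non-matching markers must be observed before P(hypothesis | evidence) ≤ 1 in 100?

Prior odds = 17/3.
Likelihood ratio per non-matching marker = 0.125.
Target posterior odds = 0.01/0.99 = 1/99.
Require 0.125ⁿ ≤ 1/99 ÷ (17/3) = 1/561.
0.125³ = 0.001953125 is still above 1/561 but 0.125⁴ = 1/4096 is at or below it, so n = 4.

4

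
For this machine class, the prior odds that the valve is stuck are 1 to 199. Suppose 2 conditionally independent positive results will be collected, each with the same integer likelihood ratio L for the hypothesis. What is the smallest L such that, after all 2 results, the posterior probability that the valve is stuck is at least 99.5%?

Prior odds = 1/199.
Target odds = 0.995/0.005 = 199.
Need L² ≥ 199 ÷ (1/199) = 39601.
198² = 39204 < 39601 ≤ 39601 = 199², so L = 199.

199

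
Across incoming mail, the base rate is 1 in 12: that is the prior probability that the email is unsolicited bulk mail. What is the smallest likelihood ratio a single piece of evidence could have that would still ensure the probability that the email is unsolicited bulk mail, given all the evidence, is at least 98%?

539

Prior odds = (1/12)/(11/12) = 1/11.
Target odds = 0.98/0.02 = 49.
Required Bayes factor = 49 ÷ (1/11) = 539.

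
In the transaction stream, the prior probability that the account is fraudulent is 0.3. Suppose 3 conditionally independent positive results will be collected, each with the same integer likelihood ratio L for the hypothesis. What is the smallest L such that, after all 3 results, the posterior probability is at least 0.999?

14

Prior odds = 0.3/0.7 = 3/7.
Target odds = 0.999/0.001 = 999.
Need L³ ≥ 999 ÷ (3/7) = 2331.
13³ = 2197 < 2331 ≤ 2744 = 14³, so L = 14.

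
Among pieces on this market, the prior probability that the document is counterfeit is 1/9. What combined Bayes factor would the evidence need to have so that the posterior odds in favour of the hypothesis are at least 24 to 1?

Prior odds = (1/9)/(8/9) = 0.125.
Target odds = 24.
Required Bayes factor = 24 ÷ 0.125 = 192.

192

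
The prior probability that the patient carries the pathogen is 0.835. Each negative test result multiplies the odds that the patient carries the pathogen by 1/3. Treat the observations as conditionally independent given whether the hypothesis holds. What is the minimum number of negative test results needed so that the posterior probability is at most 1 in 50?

Prior odds = 0.835/0.165 = 167/33.
Likelihood ratio per negative test result = 1/3.
Target posterior odds = 0.02/0.98 = 1/49.
Require (1/3)ⁿ ≤ 1/49 ÷ (167/33) = 33/8183.
(1/3)⁵ = 1/243 is still above 33/8183 but (1/3)⁶ = 1/729 is at or below it, so n = 6.

6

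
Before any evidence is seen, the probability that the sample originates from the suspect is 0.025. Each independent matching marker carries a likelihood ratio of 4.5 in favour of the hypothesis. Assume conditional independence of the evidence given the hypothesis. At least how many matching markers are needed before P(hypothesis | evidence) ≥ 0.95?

5

Prior odds: 0.025 ÷ 0.975 = 1/39.
Likelihood ratio per matching marker = 4.5.
Target odds: 0.95 ÷ 0.05 = 19.
Need (1/39) × 4.5ⁿ ≥ 19, i.e. 4.5ⁿ ≥ 741.
4.5⁴ = 410.0625 falls short of 741 but 4.5⁵ = 1845.28125 reaches it, so n = 5.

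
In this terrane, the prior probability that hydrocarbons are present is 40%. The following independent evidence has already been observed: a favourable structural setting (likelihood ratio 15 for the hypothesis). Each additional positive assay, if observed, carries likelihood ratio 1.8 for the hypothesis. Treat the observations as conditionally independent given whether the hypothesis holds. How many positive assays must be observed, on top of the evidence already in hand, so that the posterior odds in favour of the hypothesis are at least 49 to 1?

Prior odds = 0.4/0.6 = 2/3.
Bayes factor of the evidence already in hand = 15.
Odds after that evidence = (2/3) × 15 = 10.
Target odds = 49.
Need 1.8ⁿ ≥ 49 ÷ 10 = 4.9.
1.8² = 3.24 falls short of 4.9 but 1.8³ = 5.832 reaches it, so n = 3.

3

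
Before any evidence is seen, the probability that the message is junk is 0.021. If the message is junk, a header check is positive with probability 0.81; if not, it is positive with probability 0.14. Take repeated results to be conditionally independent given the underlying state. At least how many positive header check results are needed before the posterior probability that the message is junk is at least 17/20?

Prior odds = 0.021/0.979 = 21/979.
Likelihood ratio of a positive = 0.81/0.14 = 81/14.
Target odds: 0.85 ÷ 0.15 = 17/3.
Need (21/979) × (81/14)ⁿ ≥ 17/3, i.e. (81/14)ⁿ ≥ 16643/63.
(81/14)³ = 531441/2744 falls short of 16643/63 but (81/14)⁴ = 43046721/38416 reaches it, so n = 4.

4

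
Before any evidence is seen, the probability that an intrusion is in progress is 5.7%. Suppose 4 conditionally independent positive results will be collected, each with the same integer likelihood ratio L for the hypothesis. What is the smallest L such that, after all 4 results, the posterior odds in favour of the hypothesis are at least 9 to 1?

4

Prior odds = 0.057/0.943 = 57/943.
Target odds = 9.
Need L⁴ ≥ 9 ÷ (57/943) = 2829/19.
3⁴ = 81 < 2829/19 ≤ 256 = 4⁴, so L = 4.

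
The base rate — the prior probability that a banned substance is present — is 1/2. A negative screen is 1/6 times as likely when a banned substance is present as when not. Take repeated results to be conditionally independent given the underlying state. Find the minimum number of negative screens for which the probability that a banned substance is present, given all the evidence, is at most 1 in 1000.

Prior odds: 0.5 ÷ 0.5 = 1.
Likelihood ratio per negative screen = 1/6.
Target odds: 0.001 ÷ 0.999 = 1/999.
Need 1 × (1/6)ⁿ ≤ 1/999, i.e. (1/6)ⁿ ≤ 1/999.
(1/6)³ = 1/216 is still above 1/999 but (1/6)⁴ = 1/1296 is at or below it, so n = 4.

4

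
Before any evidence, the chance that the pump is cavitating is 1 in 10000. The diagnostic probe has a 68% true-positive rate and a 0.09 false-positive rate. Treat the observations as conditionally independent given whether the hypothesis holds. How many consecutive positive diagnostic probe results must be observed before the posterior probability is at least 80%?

6

Prior odds = 0.0001/0.9999 = 1/9999.
Likelihood ratio of a positive result = 0.68/0.09 = 68/9.
Target posterior odds = 0.8/0.2 = 4.
Require (68/9)ⁿ ≥ 4 ÷ (1/9999) = 39996.
(68/9)⁵ ≈24622.5 falls short of 39996 but (68/9)⁶ ≈186037 reaches it, so n = 6.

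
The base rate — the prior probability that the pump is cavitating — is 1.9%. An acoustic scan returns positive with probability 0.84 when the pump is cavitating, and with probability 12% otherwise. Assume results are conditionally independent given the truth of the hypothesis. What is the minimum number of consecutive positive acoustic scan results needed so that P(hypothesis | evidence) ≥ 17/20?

Prior odds = 0.019/0.981 = 19/981.
Likelihood ratio of a positive result = 0.84/0.12 = 7.
Target posterior odds = 0.85/0.15 = 17/3.
Need (19/981) × 7ⁿ ≥ 17/3, i.e. 7ⁿ ≥ 5559/19.
7² = 49 falls short of 5559/19 but 7³ = 343 reaches it, so n = 3.

3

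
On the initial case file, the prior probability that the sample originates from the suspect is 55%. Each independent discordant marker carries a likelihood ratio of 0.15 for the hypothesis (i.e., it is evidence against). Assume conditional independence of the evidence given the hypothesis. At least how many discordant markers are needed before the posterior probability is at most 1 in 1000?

Prior odds: 0.55 ÷ 0.45 = 11/9.
Likelihood ratio per discordant marker = 0.15.
Target odds: 0.001 ÷ 0.999 = 1/999.
Require 0.15ⁿ ≤ 1/999 ÷ (11/9) = 1/1221.
0.15³ = 0.003375 is still above 1/1221 but 0.15⁴ = 81/160000 is at or below it, so n = 4.

4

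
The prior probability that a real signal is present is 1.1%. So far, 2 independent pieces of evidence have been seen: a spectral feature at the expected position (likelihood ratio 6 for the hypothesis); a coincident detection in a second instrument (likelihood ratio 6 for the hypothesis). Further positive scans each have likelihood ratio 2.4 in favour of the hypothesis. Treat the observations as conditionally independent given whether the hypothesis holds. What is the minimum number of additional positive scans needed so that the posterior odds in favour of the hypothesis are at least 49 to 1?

Prior odds = 0.011/0.989 = 11/989.
Combined Bayes factor of the evidence already in hand = 6 × 6 = 36.
Odds after that evidence = (11/989) × 36 = 396/989.
Target odds = 49.
Need 2.4ⁿ ≥ 49 ÷ (396/989) = 48461/396.
2.4⁵ = 79.62624 falls short of 48461/396 but 2.4⁶ = 2985984/15625 reaches it, so n = 6.

6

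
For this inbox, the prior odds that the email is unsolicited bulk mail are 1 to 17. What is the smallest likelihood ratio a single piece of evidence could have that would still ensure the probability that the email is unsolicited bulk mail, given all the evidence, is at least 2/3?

Prior odds = 1/17.
Target odds = (2/3)/(1/3) = 2.
Required Bayes factor = 2 ÷ (1/17) = 34.

34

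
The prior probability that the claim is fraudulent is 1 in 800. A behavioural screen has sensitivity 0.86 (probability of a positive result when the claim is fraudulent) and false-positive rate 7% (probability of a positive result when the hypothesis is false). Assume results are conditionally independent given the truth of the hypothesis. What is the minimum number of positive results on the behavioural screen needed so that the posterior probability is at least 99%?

5

Prior odds: 0.00125 ÷ 0.99875 = 1/799.
Likelihood ratio of a positive result = 0.86/0.07 = 86/7.
Target posterior odds = 0.99/0.01 = 99.
Need (1/799) × (86/7)ⁿ ≥ 99, i.e. (86/7)ⁿ ≥ 79101.
(86/7)⁴ = 54700816/2401 falls short of 79101 but (86/7)⁵ ≈279899 reaches it, so n = 5.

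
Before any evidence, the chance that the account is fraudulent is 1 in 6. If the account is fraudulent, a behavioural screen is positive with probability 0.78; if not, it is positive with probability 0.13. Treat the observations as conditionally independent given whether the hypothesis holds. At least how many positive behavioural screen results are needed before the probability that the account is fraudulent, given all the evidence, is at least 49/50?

4

Prior odds = (1/6)/(5/6) = 0.2.
Likelihood ratio of a positive = 0.78/0.13 = 6.
Target odds: 0.98 ÷ 0.02 = 49.
Require 6ⁿ ≥ 49 ÷ 0.2 = 245.
6³ = 216 falls short of 245 but 6⁴ = 1296 reaches it, so n = 4.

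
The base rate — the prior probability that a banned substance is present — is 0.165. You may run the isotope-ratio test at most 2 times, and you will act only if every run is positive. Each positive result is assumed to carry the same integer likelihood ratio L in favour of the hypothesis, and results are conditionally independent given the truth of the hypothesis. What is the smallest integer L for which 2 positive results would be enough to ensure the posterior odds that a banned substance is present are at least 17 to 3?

6

Prior odds = 0.165/0.835 = 33/167.
Target odds = 17/3.
Need L² ≥ 17/3 ÷ (33/167) = 2839/99.
5² = 25 < 2839/99 ≤ 36 = 6², so L = 6.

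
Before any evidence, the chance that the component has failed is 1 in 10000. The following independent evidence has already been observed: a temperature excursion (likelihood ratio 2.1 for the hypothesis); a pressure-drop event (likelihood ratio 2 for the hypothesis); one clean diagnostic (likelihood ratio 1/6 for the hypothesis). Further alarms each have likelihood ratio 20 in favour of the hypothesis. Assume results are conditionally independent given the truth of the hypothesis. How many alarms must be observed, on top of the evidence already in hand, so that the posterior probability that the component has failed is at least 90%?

4

Prior odds = 0.0001/0.9999 = 1/9999.
Combined Bayes factor of the evidence already in hand = 2.1 × 2 × (1/6) = 0.7.
Odds after that evidence = (1/9999) × 0.7 = 7/99990.
Target odds = 0.9/0.1 = 9.
Need 20ⁿ ≥ 9 ÷ (7/99990) = 899910/7.
20³ = 8000 falls short of 899910/7 but 20⁴ = 160000 reaches it, so n = 4.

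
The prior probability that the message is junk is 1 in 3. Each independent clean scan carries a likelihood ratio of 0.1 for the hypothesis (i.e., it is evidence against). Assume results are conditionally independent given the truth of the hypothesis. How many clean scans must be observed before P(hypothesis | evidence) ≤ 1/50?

2

Prior odds: (1/3) ÷ (2/3) = 0.5.
Likelihood ratio per clean scan = 0.1.
Target odds: 0.02 ÷ 0.98 = 1/49.
Require 0.1ⁿ ≤ 1/49 ÷ 0.5 = 2/49.
0.1¹ = 0.1 is still above 2/49 but 0.1² = 0.01 is at or below it, so n = 2.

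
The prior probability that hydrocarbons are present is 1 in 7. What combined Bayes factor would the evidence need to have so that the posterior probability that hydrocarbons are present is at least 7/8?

42

Prior odds = (1/7)/(6/7) = 1/6.
Target odds = 0.875/0.125 = 7.
Required Bayes factor = 7 ÷ (1/6) = 42.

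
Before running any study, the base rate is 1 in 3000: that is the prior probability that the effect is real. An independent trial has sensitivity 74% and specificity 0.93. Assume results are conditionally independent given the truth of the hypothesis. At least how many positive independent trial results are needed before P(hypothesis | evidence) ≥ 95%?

Prior odds = (1/3000)/(2999/3000) = 1/2999.
False-positive rate = 1 − 0.93 = 0.07; likelihood ratio of a positive = 0.74/0.07 = 74/7.
Target odds: 0.95 ÷ 0.05 = 19.
Require (74/7)ⁿ ≥ 19 ÷ (1/2999) = 56981.
(74/7)⁴ = 29986576/2401 falls short of 56981 but (74/7)⁵ ≈132029 reaches it, so n = 5.

5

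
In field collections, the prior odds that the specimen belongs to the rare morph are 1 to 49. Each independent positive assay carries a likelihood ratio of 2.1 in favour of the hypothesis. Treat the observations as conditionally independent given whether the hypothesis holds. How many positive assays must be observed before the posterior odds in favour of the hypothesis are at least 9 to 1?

Prior odds = 1/49.
Likelihood ratio per positive assay = 2.1.
Target odds = 9.
Need (1/49) × 2.1ⁿ ≥ 9, i.e. 2.1ⁿ ≥ 441.
2.1⁸ ≈378.229 falls short of 441 but 2.1⁹ ≈794.28 reaches it, so n = 9.

9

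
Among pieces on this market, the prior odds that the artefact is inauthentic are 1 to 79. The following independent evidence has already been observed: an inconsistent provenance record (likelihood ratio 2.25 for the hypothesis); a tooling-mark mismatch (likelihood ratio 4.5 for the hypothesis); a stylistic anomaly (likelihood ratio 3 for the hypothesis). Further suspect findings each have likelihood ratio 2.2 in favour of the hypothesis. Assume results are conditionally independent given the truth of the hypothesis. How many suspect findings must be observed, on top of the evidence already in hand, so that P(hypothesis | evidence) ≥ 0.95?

5

Prior odds = 1/79.
Combined Bayes factor of the evidence already in hand = 2.25 × 4.5 × 3 = 30.375.
Odds after that evidence = (1/79) × 30.375 = 243/632.
Target odds = 0.95/0.05 = 19.
Need 2.2ⁿ ≥ 19 ÷ (243/632) = 12008/243.
2.2⁴ = 23.4256 falls short of 12008/243 but 2.2⁵ = 51.53632 reaches it, so n = 5.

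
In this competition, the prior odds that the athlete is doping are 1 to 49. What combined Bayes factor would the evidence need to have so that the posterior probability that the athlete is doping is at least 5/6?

245

Prior odds = 1/49.
Target odds = (5/6)/(1/6) = 5.
Required Bayes factor = 5 ÷ (1/49) = 245.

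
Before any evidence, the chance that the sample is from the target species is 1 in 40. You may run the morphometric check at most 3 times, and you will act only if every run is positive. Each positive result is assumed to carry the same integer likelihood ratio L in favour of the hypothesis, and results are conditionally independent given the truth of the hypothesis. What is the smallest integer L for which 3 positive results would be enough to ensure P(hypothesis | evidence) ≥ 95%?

Prior odds = 0.025/0.975 = 1/39.
Target odds = 0.95/0.05 = 19.
Need L³ ≥ 19 ÷ (1/39) = 741.
9³ = 729 < 741 ≤ 1000 = 10³, so L = 10.

10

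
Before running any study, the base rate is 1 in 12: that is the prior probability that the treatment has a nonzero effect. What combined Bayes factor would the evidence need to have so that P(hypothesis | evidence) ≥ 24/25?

Prior odds = (1/12)/(11/12) = 1/11.
Target odds = 0.96/0.04 = 24.
Required Bayes factor = 24 ÷ (1/11) = 264.

264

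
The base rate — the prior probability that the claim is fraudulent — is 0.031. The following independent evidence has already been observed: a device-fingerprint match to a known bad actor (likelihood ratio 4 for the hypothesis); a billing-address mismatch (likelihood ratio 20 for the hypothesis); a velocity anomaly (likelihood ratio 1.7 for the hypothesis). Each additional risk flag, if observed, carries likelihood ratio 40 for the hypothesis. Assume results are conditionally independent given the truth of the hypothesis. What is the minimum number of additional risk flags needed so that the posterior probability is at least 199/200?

Prior odds = 0.031/0.969 = 31/969.
Combined Bayes factor of the evidence already in hand = 4 × 20 × 1.7 = 136.
Odds after that evidence = (31/969) × 136 = 248/57.
Target odds = 0.995/0.005 = 199.
Need 40ⁿ ≥ 199 ÷ (248/57) = 11343/248.
40¹ = 40 falls short of 11343/248 but 40² = 1600 reaches it, so n = 2.

2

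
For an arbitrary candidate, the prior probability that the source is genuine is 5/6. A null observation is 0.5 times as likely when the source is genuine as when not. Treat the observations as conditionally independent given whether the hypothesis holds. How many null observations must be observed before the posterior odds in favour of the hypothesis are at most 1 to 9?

6

Prior odds: (5/6) ÷ (1/6) = 5.
Likelihood ratio per null observation = 0.5.
Target odds = 1/9.
Need 5 × 0.5ⁿ ≤ 1/9, i.e. 0.5ⁿ ≤ 1/45.
0.5⁵ = 0.03125 is still above 1/45 but 0.5⁶ = 0.015625 is at or below it, so n = 6.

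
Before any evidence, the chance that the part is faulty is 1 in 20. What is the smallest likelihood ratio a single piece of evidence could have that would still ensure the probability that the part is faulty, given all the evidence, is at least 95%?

Prior odds = 0.05/0.95 = 1/19.
Target odds = 0.95/0.05 = 19.
Required Bayes factor = 19 ÷ (1/19) = 361.

361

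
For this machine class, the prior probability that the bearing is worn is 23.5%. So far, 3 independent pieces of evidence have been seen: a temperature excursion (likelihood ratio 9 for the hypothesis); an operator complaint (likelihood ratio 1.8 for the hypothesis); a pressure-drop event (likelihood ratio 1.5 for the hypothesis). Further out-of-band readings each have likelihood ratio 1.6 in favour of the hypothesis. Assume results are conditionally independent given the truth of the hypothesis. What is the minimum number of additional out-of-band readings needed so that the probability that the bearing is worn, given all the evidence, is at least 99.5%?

7

Prior odds = 0.235/0.765 = 47/153.
Combined Bayes factor of the evidence already in hand = 9 × 1.8 × 1.5 = 24.3.
Odds after that evidence = (47/153) × 24.3 = 1269/170.
Target odds = 0.995/0.005 = 199.
Need 1.6ⁿ ≥ 199 ÷ (1269/170) = 33830/1269.
1.6⁶ = 262144/15625 falls short of 33830/1269 but 1.6⁷ = 2097152/78125 reaches it, so n = 7.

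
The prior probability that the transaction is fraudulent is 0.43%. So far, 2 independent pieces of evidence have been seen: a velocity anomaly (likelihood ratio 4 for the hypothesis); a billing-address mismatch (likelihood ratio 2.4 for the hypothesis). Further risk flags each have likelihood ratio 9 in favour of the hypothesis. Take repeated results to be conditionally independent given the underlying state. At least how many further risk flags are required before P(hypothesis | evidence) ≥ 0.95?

3

Prior odds = 0.0043/0.9957 = 43/9957.
Combined Bayes factor of the evidence already in hand = 4 × 2.4 = 9.6.
Odds after that evidence = (43/9957) × 9.6 = 688/16595.
Target odds = 0.95/0.05 = 19.
Need 9ⁿ ≥ 19 ÷ (688/16595) = 315305/688.
9² = 81 falls short of 315305/688 but 9³ = 729 reaches it, so n = 3.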